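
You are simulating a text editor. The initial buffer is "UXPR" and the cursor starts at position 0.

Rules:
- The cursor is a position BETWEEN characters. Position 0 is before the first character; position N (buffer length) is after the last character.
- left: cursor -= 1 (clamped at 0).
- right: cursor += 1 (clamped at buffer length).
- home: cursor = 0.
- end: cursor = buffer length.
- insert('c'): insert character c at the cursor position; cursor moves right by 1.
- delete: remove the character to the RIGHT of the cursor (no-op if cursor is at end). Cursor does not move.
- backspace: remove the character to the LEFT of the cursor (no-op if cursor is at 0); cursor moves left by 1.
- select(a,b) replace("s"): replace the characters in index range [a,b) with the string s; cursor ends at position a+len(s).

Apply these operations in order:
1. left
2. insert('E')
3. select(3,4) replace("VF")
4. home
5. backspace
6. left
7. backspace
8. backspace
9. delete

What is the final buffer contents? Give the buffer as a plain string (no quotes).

After op 1 (left): buf='UXPR' cursor=0
After op 2 (insert('E')): buf='EUXPR' cursor=1
After op 3 (select(3,4) replace("VF")): buf='EUXVFR' cursor=5
After op 4 (home): buf='EUXVFR' cursor=0
After op 5 (backspace): buf='EUXVFR' cursor=0
After op 6 (left): buf='EUXVFR' cursor=0
After op 7 (backspace): buf='EUXVFR' cursor=0
After op 8 (backspace): buf='EUXVFR' cursor=0
After op 9 (delete): buf='UXVFR' cursor=0

Answer: UXVFR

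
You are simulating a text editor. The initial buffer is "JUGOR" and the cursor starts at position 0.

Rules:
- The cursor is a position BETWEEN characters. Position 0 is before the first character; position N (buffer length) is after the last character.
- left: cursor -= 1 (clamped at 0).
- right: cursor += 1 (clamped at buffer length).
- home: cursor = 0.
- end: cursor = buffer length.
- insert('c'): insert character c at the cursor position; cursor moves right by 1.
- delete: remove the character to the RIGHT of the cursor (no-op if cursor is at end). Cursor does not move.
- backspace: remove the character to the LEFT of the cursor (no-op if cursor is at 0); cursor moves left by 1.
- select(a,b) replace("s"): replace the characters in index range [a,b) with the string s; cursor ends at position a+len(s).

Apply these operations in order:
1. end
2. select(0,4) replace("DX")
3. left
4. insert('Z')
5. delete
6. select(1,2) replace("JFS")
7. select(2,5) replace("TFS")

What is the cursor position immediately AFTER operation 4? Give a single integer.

After op 1 (end): buf='JUGOR' cursor=5
After op 2 (select(0,4) replace("DX")): buf='DXR' cursor=2
After op 3 (left): buf='DXR' cursor=1
After op 4 (insert('Z')): buf='DZXR' cursor=2

Answer: 2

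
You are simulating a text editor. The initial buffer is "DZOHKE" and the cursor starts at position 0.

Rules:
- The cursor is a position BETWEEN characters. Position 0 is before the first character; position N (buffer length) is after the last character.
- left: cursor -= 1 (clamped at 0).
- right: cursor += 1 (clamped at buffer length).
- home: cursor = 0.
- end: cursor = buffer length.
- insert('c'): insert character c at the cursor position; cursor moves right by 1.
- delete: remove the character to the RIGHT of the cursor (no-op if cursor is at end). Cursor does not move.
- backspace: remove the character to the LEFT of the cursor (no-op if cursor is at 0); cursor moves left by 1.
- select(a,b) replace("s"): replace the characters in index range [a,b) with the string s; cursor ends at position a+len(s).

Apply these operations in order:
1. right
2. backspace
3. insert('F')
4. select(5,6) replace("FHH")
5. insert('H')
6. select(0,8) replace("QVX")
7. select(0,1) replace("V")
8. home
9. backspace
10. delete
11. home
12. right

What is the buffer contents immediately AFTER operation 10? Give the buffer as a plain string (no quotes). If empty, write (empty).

After op 1 (right): buf='DZOHKE' cursor=1
After op 2 (backspace): buf='ZOHKE' cursor=0
After op 3 (insert('F')): buf='FZOHKE' cursor=1
After op 4 (select(5,6) replace("FHH")): buf='FZOHKFHH' cursor=8
After op 5 (insert('H')): buf='FZOHKFHHH' cursor=9
After op 6 (select(0,8) replace("QVX")): buf='QVXH' cursor=3
After op 7 (select(0,1) replace("V")): buf='VVXH' cursor=1
After op 8 (home): buf='VVXH' cursor=0
After op 9 (backspace): buf='VVXH' cursor=0
After op 10 (delete): buf='VXH' cursor=0

Answer: VXH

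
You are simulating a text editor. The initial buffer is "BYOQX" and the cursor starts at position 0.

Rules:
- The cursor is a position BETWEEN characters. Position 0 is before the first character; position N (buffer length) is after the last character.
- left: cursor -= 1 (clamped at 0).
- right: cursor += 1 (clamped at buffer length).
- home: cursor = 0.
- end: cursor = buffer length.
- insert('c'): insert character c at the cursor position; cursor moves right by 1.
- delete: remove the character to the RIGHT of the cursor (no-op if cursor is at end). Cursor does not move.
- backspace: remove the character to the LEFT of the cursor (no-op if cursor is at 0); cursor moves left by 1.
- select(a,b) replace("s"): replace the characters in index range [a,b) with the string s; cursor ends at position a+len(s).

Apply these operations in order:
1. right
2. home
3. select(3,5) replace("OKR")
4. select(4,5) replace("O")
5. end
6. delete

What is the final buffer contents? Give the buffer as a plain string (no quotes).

Answer: BYOOOR

Derivation:
After op 1 (right): buf='BYOQX' cursor=1
After op 2 (home): buf='BYOQX' cursor=0
After op 3 (select(3,5) replace("OKR")): buf='BYOOKR' cursor=6
After op 4 (select(4,5) replace("O")): buf='BYOOOR' cursor=5
After op 5 (end): buf='BYOOOR' cursor=6
After op 6 (delete): buf='BYOOOR' cursor=6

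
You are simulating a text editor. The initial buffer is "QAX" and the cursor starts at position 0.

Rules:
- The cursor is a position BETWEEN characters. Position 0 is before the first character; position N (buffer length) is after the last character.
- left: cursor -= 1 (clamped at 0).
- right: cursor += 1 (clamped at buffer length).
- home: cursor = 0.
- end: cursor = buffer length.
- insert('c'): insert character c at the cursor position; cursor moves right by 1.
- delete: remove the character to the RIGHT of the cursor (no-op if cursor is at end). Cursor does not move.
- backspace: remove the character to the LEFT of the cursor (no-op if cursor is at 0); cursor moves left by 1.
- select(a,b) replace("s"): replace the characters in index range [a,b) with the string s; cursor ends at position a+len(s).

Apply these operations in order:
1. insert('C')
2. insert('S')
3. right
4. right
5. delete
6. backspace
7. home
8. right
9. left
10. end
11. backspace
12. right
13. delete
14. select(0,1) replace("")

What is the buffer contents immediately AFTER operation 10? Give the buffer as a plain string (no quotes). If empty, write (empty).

After op 1 (insert('C')): buf='CQAX' cursor=1
After op 2 (insert('S')): buf='CSQAX' cursor=2
After op 3 (right): buf='CSQAX' cursor=3
After op 4 (right): buf='CSQAX' cursor=4
After op 5 (delete): buf='CSQA' cursor=4
After op 6 (backspace): buf='CSQ' cursor=3
After op 7 (home): buf='CSQ' cursor=0
After op 8 (right): buf='CSQ' cursor=1
After op 9 (left): buf='CSQ' cursor=0
After op 10 (end): buf='CSQ' cursor=3

Answer: CSQ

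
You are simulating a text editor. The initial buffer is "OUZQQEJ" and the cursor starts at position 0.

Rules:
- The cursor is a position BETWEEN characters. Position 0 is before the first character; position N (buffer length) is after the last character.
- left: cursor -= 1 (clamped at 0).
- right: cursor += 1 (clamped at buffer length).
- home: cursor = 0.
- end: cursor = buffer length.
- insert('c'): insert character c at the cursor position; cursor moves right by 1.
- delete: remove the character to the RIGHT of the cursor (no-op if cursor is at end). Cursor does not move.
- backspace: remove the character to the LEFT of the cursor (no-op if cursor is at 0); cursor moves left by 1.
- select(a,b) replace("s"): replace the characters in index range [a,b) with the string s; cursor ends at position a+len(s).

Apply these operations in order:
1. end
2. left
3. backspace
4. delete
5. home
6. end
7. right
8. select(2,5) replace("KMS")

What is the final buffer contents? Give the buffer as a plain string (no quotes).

After op 1 (end): buf='OUZQQEJ' cursor=7
After op 2 (left): buf='OUZQQEJ' cursor=6
After op 3 (backspace): buf='OUZQQJ' cursor=5
After op 4 (delete): buf='OUZQQ' cursor=5
After op 5 (home): buf='OUZQQ' cursor=0
After op 6 (end): buf='OUZQQ' cursor=5
After op 7 (right): buf='OUZQQ' cursor=5
After op 8 (select(2,5) replace("KMS")): buf='OUKMS' cursor=5

Answer: OUKMS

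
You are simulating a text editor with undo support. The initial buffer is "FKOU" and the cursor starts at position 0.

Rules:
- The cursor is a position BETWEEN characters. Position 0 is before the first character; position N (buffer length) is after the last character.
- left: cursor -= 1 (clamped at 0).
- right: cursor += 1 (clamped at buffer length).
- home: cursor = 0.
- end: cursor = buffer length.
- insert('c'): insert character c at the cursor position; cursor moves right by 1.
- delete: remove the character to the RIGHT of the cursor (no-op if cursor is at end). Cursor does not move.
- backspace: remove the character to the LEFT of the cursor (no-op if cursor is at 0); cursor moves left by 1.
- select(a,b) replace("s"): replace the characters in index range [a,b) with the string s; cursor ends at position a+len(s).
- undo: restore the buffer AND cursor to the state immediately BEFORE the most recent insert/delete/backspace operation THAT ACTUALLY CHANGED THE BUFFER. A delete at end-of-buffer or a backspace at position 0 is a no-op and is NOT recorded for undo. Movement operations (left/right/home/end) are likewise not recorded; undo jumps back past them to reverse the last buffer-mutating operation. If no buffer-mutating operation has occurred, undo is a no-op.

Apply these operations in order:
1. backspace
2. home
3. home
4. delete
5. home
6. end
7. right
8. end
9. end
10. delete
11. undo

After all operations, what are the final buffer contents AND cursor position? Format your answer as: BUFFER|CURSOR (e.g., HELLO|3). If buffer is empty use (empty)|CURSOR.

After op 1 (backspace): buf='FKOU' cursor=0
After op 2 (home): buf='FKOU' cursor=0
After op 3 (home): buf='FKOU' cursor=0
After op 4 (delete): buf='KOU' cursor=0
After op 5 (home): buf='KOU' cursor=0
After op 6 (end): buf='KOU' cursor=3
After op 7 (right): buf='KOU' cursor=3
After op 8 (end): buf='KOU' cursor=3
After op 9 (end): buf='KOU' cursor=3
After op 10 (delete): buf='KOU' cursor=3
After op 11 (undo): buf='FKOU' cursor=0

Answer: FKOU|0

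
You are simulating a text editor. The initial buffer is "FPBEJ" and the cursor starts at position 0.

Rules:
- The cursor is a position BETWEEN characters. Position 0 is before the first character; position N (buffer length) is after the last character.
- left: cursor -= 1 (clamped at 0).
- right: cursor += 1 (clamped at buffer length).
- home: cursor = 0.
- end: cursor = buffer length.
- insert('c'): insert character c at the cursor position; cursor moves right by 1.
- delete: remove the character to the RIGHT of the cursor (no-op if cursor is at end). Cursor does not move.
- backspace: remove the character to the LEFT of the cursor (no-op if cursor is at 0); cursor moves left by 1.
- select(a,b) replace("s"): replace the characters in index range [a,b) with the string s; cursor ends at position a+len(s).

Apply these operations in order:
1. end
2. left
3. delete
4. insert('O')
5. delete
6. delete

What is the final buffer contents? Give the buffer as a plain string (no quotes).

After op 1 (end): buf='FPBEJ' cursor=5
After op 2 (left): buf='FPBEJ' cursor=4
After op 3 (delete): buf='FPBE' cursor=4
After op 4 (insert('O')): buf='FPBEO' cursor=5
After op 5 (delete): buf='FPBEO' cursor=5
After op 6 (delete): buf='FPBEO' cursor=5

Answer: FPBEO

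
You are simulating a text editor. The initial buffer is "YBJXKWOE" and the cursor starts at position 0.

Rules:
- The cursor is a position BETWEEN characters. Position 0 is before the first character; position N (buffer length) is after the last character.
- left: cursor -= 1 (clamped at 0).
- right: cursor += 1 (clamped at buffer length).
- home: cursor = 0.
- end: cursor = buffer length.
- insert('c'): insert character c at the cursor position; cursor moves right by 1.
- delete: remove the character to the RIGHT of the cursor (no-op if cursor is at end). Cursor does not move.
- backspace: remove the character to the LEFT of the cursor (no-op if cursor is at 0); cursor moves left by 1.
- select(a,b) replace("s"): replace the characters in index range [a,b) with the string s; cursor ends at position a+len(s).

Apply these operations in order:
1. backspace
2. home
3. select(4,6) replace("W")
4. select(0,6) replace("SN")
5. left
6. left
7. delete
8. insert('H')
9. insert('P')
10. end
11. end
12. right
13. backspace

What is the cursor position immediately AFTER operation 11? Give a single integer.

Answer: 4

Derivation:
After op 1 (backspace): buf='YBJXKWOE' cursor=0
After op 2 (home): buf='YBJXKWOE' cursor=0
After op 3 (select(4,6) replace("W")): buf='YBJXWOE' cursor=5
After op 4 (select(0,6) replace("SN")): buf='SNE' cursor=2
After op 5 (left): buf='SNE' cursor=1
After op 6 (left): buf='SNE' cursor=0
After op 7 (delete): buf='NE' cursor=0
After op 8 (insert('H')): buf='HNE' cursor=1
After op 9 (insert('P')): buf='HPNE' cursor=2
After op 10 (end): buf='HPNE' cursor=4
After op 11 (end): buf='HPNE' cursor=4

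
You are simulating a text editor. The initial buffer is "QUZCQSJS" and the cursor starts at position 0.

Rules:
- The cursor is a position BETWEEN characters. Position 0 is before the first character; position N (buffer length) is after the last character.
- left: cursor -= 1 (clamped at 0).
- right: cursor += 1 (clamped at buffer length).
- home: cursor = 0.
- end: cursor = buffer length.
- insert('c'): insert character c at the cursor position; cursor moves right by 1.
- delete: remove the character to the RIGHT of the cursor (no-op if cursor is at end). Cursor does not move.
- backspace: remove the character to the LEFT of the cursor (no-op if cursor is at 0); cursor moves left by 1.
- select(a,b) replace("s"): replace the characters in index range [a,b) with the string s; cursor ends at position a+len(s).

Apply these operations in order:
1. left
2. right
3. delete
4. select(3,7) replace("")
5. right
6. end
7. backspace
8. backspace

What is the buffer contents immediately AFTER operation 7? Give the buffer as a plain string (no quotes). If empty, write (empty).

After op 1 (left): buf='QUZCQSJS' cursor=0
After op 2 (right): buf='QUZCQSJS' cursor=1
After op 3 (delete): buf='QZCQSJS' cursor=1
After op 4 (select(3,7) replace("")): buf='QZC' cursor=3
After op 5 (right): buf='QZC' cursor=3
After op 6 (end): buf='QZC' cursor=3
After op 7 (backspace): buf='QZ' cursor=2

Answer: QZ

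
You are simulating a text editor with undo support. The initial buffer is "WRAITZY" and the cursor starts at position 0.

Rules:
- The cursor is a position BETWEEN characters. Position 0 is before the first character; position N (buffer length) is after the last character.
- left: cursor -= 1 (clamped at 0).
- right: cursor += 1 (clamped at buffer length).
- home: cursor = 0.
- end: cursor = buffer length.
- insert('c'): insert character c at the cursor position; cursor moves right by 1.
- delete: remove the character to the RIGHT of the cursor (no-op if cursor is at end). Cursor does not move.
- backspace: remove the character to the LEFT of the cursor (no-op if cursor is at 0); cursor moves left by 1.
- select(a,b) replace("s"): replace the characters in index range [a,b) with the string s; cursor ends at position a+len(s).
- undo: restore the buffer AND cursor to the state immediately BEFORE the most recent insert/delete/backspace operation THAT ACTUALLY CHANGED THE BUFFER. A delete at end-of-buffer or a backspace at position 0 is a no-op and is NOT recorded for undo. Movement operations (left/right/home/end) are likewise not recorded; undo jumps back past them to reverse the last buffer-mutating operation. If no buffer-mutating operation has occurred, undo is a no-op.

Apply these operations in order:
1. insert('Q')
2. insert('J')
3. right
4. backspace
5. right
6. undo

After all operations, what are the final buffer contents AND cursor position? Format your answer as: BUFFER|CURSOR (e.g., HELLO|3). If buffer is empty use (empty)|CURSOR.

After op 1 (insert('Q')): buf='QWRAITZY' cursor=1
After op 2 (insert('J')): buf='QJWRAITZY' cursor=2
After op 3 (right): buf='QJWRAITZY' cursor=3
After op 4 (backspace): buf='QJRAITZY' cursor=2
After op 5 (right): buf='QJRAITZY' cursor=3
After op 6 (undo): buf='QJWRAITZY' cursor=3

Answer: QJWRAITZY|3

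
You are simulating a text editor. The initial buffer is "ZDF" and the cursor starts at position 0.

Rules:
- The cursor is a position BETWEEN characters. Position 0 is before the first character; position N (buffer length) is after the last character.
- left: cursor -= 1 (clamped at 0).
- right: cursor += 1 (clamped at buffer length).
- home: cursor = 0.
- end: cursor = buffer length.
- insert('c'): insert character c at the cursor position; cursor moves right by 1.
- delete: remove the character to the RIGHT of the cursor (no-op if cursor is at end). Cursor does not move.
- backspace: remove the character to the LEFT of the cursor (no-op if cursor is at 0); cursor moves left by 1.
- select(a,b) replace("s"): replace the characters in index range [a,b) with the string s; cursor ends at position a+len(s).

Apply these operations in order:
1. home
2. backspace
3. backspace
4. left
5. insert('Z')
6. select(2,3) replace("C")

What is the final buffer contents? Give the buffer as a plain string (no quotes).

Answer: ZZCF

Derivation:
After op 1 (home): buf='ZDF' cursor=0
After op 2 (backspace): buf='ZDF' cursor=0
After op 3 (backspace): buf='ZDF' cursor=0
After op 4 (left): buf='ZDF' cursor=0
After op 5 (insert('Z')): buf='ZZDF' cursor=1
After op 6 (select(2,3) replace("C")): buf='ZZCF' cursor=3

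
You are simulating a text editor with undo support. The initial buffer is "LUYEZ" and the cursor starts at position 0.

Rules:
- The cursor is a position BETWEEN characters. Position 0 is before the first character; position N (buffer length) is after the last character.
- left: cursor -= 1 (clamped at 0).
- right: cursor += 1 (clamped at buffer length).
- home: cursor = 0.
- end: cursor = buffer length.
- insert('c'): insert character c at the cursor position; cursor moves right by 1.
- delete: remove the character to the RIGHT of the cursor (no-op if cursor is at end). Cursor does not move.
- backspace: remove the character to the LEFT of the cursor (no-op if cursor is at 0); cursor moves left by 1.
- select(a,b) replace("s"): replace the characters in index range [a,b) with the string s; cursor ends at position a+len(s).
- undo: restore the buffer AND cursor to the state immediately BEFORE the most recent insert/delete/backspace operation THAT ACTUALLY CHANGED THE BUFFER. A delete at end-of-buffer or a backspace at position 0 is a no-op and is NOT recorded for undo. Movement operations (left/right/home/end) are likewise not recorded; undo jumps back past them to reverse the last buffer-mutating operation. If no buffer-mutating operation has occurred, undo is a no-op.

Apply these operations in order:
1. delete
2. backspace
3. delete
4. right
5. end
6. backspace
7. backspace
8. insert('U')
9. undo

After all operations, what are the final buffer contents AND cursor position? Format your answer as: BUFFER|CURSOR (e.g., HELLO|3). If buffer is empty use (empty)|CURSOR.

After op 1 (delete): buf='UYEZ' cursor=0
After op 2 (backspace): buf='UYEZ' cursor=0
After op 3 (delete): buf='YEZ' cursor=0
After op 4 (right): buf='YEZ' cursor=1
After op 5 (end): buf='YEZ' cursor=3
After op 6 (backspace): buf='YE' cursor=2
After op 7 (backspace): buf='Y' cursor=1
After op 8 (insert('U')): buf='YU' cursor=2
After op 9 (undo): buf='Y' cursor=1

Answer: Y|1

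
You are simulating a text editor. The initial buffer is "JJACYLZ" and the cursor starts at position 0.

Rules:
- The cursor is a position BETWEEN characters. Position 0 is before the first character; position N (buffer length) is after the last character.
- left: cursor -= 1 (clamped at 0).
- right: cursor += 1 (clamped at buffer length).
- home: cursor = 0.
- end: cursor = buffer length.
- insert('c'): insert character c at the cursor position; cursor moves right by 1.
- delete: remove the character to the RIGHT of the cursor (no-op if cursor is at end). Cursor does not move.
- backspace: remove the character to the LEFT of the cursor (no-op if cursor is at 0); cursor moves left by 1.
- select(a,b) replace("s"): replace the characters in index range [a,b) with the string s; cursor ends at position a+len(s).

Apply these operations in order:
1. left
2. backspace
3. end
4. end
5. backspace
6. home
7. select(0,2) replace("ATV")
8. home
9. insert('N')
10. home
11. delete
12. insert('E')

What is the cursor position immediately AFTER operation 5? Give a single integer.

Answer: 6

Derivation:
After op 1 (left): buf='JJACYLZ' cursor=0
After op 2 (backspace): buf='JJACYLZ' cursor=0
After op 3 (end): buf='JJACYLZ' cursor=7
After op 4 (end): buf='JJACYLZ' cursor=7
After op 5 (backspace): buf='JJACYL' cursor=6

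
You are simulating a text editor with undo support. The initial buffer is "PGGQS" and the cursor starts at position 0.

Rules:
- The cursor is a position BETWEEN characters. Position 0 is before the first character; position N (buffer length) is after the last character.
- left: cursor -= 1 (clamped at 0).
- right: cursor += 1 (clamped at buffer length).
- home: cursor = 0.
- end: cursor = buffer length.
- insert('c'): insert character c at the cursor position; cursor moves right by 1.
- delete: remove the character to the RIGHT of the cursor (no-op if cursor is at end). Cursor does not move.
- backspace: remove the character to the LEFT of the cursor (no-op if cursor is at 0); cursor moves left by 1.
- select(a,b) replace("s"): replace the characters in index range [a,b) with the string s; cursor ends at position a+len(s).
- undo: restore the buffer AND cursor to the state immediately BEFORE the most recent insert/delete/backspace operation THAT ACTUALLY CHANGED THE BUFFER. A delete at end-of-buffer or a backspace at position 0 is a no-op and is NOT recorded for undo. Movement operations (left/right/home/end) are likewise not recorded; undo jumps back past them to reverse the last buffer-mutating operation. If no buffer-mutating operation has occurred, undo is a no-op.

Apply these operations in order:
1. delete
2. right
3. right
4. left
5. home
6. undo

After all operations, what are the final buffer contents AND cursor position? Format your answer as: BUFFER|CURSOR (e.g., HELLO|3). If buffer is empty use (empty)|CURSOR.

After op 1 (delete): buf='GGQS' cursor=0
After op 2 (right): buf='GGQS' cursor=1
After op 3 (right): buf='GGQS' cursor=2
After op 4 (left): buf='GGQS' cursor=1
After op 5 (home): buf='GGQS' cursor=0
After op 6 (undo): buf='PGGQS' cursor=0

Answer: PGGQS|0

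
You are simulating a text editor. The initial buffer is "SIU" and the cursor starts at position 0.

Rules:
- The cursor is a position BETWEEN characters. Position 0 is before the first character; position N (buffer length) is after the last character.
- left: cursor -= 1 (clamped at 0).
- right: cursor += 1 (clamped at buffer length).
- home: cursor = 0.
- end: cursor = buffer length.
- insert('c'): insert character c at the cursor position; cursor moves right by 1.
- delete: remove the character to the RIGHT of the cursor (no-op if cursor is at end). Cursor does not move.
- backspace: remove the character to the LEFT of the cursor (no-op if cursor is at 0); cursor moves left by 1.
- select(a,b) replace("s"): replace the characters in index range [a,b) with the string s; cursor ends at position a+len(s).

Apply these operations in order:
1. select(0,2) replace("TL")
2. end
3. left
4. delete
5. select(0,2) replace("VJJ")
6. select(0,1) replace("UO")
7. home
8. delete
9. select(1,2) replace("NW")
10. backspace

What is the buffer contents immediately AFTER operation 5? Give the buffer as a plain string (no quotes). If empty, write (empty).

Answer: VJJ

Derivation:
After op 1 (select(0,2) replace("TL")): buf='TLU' cursor=2
After op 2 (end): buf='TLU' cursor=3
After op 3 (left): buf='TLU' cursor=2
After op 4 (delete): buf='TL' cursor=2
After op 5 (select(0,2) replace("VJJ")): buf='VJJ' cursor=3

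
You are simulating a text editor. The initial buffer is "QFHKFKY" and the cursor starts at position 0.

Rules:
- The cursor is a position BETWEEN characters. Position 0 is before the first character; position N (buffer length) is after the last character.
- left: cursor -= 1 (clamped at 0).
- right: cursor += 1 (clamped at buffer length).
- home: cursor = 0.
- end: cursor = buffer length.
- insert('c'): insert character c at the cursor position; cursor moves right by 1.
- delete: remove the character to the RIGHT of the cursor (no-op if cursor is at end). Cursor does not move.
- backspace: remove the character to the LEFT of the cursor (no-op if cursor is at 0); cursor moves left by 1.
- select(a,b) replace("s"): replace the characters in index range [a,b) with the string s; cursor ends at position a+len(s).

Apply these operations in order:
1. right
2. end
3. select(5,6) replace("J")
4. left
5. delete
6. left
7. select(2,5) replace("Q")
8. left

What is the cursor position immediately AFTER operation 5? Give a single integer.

Answer: 5

Derivation:
After op 1 (right): buf='QFHKFKY' cursor=1
After op 2 (end): buf='QFHKFKY' cursor=7
After op 3 (select(5,6) replace("J")): buf='QFHKFJY' cursor=6
After op 4 (left): buf='QFHKFJY' cursor=5
After op 5 (delete): buf='QFHKFY' cursor=5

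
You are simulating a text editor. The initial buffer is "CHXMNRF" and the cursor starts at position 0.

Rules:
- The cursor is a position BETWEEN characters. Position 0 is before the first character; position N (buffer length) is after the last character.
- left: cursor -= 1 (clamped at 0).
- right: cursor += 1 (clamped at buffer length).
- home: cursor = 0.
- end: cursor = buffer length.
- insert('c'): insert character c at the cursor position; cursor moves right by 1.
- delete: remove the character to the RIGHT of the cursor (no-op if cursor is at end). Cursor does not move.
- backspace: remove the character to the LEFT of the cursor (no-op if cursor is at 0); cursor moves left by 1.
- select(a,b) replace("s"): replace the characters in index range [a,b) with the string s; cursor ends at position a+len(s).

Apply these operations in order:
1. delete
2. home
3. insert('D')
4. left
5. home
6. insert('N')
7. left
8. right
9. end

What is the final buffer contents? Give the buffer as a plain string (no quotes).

Answer: NDHXMNRF

Derivation:
After op 1 (delete): buf='HXMNRF' cursor=0
After op 2 (home): buf='HXMNRF' cursor=0
After op 3 (insert('D')): buf='DHXMNRF' cursor=1
After op 4 (left): buf='DHXMNRF' cursor=0
After op 5 (home): buf='DHXMNRF' cursor=0
After op 6 (insert('N')): buf='NDHXMNRF' cursor=1
After op 7 (left): buf='NDHXMNRF' cursor=0
After op 8 (right): buf='NDHXMNRF' cursor=1
After op 9 (end): buf='NDHXMNRF' cursor=8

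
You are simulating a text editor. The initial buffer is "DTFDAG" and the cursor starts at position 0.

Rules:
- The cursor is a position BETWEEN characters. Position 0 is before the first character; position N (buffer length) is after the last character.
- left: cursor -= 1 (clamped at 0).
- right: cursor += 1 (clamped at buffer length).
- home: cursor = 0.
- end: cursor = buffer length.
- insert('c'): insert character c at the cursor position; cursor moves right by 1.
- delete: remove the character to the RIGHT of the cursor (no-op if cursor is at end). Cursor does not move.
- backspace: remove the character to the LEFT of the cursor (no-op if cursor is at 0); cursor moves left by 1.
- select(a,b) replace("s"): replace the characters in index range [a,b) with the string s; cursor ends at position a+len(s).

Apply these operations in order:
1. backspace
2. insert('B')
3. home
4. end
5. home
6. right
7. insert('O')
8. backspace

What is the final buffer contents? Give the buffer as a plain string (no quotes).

Answer: BDTFDAG

Derivation:
After op 1 (backspace): buf='DTFDAG' cursor=0
After op 2 (insert('B')): buf='BDTFDAG' cursor=1
After op 3 (home): buf='BDTFDAG' cursor=0
After op 4 (end): buf='BDTFDAG' cursor=7
After op 5 (home): buf='BDTFDAG' cursor=0
After op 6 (right): buf='BDTFDAG' cursor=1
After op 7 (insert('O')): buf='BODTFDAG' cursor=2
After op 8 (backspace): buf='BDTFDAG' cursor=1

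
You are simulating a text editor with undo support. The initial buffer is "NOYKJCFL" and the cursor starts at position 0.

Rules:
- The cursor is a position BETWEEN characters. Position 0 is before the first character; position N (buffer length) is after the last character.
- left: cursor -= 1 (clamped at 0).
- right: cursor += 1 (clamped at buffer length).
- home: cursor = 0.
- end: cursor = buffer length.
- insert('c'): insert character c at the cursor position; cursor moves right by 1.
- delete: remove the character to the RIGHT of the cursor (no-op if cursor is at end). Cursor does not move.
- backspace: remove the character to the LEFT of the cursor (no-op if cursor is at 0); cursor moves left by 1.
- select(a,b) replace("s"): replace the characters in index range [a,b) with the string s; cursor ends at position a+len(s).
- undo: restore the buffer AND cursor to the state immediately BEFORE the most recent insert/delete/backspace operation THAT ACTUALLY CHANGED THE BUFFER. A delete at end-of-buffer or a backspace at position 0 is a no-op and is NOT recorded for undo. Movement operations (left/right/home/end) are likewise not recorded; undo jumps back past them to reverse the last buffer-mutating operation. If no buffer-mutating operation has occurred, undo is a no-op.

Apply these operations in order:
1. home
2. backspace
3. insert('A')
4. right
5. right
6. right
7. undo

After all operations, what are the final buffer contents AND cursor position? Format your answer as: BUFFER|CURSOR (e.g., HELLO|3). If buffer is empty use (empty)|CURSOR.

Answer: NOYKJCFL|0

Derivation:
After op 1 (home): buf='NOYKJCFL' cursor=0
After op 2 (backspace): buf='NOYKJCFL' cursor=0
After op 3 (insert('A')): buf='ANOYKJCFL' cursor=1
After op 4 (right): buf='ANOYKJCFL' cursor=2
After op 5 (right): buf='ANOYKJCFL' cursor=3
After op 6 (right): buf='ANOYKJCFL' cursor=4
After op 7 (undo): buf='NOYKJCFL' cursor=0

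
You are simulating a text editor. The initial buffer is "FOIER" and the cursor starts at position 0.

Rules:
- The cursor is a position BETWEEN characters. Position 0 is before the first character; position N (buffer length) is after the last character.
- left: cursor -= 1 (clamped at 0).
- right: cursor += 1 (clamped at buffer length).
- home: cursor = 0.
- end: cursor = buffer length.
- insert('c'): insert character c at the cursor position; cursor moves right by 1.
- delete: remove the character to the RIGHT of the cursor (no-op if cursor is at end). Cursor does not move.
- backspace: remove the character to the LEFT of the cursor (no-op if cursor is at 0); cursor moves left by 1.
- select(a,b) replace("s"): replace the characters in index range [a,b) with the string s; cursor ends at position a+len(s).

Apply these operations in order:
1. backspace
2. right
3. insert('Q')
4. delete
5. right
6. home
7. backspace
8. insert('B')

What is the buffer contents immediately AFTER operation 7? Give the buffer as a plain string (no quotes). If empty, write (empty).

After op 1 (backspace): buf='FOIER' cursor=0
After op 2 (right): buf='FOIER' cursor=1
After op 3 (insert('Q')): buf='FQOIER' cursor=2
After op 4 (delete): buf='FQIER' cursor=2
After op 5 (right): buf='FQIER' cursor=3
After op 6 (home): buf='FQIER' cursor=0
After op 7 (backspace): buf='FQIER' cursor=0

Answer: FQIER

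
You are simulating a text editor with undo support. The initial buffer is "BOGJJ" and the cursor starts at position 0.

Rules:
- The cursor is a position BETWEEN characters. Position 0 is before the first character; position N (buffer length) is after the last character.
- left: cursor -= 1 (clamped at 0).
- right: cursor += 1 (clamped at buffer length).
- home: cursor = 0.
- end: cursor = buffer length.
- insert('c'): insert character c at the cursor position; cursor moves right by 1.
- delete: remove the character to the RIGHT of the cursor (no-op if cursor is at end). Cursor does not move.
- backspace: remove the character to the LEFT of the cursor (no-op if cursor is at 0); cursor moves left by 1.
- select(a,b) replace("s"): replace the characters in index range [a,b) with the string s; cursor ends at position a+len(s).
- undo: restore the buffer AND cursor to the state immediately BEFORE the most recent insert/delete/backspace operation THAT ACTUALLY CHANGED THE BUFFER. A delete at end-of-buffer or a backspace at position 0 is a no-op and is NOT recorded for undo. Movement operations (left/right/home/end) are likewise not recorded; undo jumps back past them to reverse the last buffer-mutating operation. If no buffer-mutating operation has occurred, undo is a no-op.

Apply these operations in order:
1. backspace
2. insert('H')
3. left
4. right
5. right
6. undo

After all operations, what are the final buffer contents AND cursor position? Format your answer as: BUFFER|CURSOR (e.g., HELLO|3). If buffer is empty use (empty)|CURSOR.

Answer: BOGJJ|0

Derivation:
After op 1 (backspace): buf='BOGJJ' cursor=0
After op 2 (insert('H')): buf='HBOGJJ' cursor=1
After op 3 (left): buf='HBOGJJ' cursor=0
After op 4 (right): buf='HBOGJJ' cursor=1
After op 5 (right): buf='HBOGJJ' cursor=2
After op 6 (undo): buf='BOGJJ' cursor=0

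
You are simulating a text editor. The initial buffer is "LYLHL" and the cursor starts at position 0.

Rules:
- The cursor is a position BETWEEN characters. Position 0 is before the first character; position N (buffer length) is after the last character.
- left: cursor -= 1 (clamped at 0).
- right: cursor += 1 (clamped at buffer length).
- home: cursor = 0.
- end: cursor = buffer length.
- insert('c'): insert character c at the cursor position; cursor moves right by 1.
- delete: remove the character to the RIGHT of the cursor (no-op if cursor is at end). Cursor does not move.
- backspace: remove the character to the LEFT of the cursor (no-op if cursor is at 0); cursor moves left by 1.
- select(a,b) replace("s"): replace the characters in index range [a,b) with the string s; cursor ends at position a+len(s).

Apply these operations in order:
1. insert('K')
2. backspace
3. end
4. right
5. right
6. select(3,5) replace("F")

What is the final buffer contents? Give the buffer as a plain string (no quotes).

After op 1 (insert('K')): buf='KLYLHL' cursor=1
After op 2 (backspace): buf='LYLHL' cursor=0
After op 3 (end): buf='LYLHL' cursor=5
After op 4 (right): buf='LYLHL' cursor=5
After op 5 (right): buf='LYLHL' cursor=5
After op 6 (select(3,5) replace("F")): buf='LYLF' cursor=4

Answer: LYLF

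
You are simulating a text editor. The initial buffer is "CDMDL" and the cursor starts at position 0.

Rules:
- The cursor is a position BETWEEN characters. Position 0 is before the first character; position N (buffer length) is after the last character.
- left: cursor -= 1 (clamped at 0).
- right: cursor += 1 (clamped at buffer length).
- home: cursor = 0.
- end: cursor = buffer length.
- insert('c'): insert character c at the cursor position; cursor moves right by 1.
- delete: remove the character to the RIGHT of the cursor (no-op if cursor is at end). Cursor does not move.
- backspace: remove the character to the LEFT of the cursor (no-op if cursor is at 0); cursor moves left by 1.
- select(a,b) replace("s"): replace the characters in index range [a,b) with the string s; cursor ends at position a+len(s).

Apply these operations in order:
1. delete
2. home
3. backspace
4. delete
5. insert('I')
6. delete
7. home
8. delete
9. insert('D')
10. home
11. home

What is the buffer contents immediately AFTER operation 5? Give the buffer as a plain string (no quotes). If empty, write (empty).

Answer: IMDL

Derivation:
After op 1 (delete): buf='DMDL' cursor=0
After op 2 (home): buf='DMDL' cursor=0
After op 3 (backspace): buf='DMDL' cursor=0
After op 4 (delete): buf='MDL' cursor=0
After op 5 (insert('I')): buf='IMDL' cursor=1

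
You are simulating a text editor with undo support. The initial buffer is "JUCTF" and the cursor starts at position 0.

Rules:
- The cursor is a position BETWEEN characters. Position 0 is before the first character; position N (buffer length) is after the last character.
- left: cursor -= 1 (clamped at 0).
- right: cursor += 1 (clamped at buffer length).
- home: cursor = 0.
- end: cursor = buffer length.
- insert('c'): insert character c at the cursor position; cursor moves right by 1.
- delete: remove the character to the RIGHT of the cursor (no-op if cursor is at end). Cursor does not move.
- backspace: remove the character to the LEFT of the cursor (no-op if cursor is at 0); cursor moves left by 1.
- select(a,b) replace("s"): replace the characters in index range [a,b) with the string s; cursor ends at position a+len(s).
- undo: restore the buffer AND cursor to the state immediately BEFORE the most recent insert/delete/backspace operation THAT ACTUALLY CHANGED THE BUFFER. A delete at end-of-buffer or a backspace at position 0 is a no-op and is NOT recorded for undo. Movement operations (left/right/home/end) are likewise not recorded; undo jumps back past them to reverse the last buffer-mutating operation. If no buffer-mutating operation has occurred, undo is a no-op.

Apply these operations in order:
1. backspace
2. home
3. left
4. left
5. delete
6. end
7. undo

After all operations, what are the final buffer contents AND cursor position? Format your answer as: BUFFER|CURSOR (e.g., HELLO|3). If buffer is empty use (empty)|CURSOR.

After op 1 (backspace): buf='JUCTF' cursor=0
After op 2 (home): buf='JUCTF' cursor=0
After op 3 (left): buf='JUCTF' cursor=0
After op 4 (left): buf='JUCTF' cursor=0
After op 5 (delete): buf='UCTF' cursor=0
After op 6 (end): buf='UCTF' cursor=4
After op 7 (undo): buf='JUCTF' cursor=0

Answer: JUCTF|0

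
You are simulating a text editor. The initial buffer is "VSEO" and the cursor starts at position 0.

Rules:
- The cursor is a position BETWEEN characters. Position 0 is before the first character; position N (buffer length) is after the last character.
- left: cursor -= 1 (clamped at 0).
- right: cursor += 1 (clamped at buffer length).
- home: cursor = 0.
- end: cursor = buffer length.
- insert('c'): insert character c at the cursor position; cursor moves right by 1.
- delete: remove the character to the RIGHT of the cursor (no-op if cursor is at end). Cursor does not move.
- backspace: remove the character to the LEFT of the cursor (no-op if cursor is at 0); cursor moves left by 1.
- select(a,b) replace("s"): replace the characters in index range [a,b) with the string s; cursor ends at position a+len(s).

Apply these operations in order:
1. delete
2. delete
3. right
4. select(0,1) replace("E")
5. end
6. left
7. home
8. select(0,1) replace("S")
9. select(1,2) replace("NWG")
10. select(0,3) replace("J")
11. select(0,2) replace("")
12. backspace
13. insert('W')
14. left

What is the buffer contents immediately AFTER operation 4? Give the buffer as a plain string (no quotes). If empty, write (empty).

Answer: EO

Derivation:
After op 1 (delete): buf='SEO' cursor=0
After op 2 (delete): buf='EO' cursor=0
After op 3 (right): buf='EO' cursor=1
After op 4 (select(0,1) replace("E")): buf='EO' cursor=1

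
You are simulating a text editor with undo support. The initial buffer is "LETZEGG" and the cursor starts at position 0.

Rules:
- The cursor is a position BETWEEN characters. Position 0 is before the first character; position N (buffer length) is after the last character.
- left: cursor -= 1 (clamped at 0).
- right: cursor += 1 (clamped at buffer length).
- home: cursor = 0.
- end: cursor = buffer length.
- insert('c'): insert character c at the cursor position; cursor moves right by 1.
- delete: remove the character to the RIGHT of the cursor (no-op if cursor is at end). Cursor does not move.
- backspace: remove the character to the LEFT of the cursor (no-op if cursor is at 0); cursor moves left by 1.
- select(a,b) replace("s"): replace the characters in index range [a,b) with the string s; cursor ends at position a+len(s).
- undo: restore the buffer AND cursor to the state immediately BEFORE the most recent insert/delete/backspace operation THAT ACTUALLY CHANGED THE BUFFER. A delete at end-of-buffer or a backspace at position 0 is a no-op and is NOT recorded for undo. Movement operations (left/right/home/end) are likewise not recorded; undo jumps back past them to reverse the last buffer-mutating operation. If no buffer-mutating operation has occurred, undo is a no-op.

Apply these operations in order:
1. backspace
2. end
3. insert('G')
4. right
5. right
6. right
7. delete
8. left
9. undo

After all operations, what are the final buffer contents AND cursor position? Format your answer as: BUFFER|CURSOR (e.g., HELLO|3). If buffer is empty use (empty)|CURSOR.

Answer: LETZEGG|7

Derivation:
After op 1 (backspace): buf='LETZEGG' cursor=0
After op 2 (end): buf='LETZEGG' cursor=7
After op 3 (insert('G')): buf='LETZEGGG' cursor=8
After op 4 (right): buf='LETZEGGG' cursor=8
After op 5 (right): buf='LETZEGGG' cursor=8
After op 6 (right): buf='LETZEGGG' cursor=8
After op 7 (delete): buf='LETZEGGG' cursor=8
After op 8 (left): buf='LETZEGGG' cursor=7
After op 9 (undo): buf='LETZEGG' cursor=7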